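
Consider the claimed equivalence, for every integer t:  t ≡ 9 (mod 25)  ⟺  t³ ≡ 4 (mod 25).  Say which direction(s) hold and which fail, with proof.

Both directions hold.

[⇒] Suppose t ≡ 9 (mod 25). Write t = 25j + 9. Then (25j + 9)³ = 15625j³ + 16875j² + 6075j + 729 = 25(625j³ + 675j² + 243j + 29) + 4, so t³ ≡ 4 (mod 25).

[⇐] Conversely, suppose t³ ≡ 4 (mod 25). The only residue r in {0, …, 24} with r³ ≡ 4 (mod 25) is r = 9, so t ≡ 9 (mod 25).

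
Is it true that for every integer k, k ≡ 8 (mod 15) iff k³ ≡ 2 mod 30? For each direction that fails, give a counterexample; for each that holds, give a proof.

(⟹) This fails: take k = 23. Then 23 ≡ 8 (mod 15), but 23³ = 12167 ≡ 17 (mod 30), not 2.

(⟸) Conversely, the residues r modulo 30 with r³ ≡ 2 (mod 30) are exactly {8}, and each is ≡ 8 (mod 15).

Only the converse holds.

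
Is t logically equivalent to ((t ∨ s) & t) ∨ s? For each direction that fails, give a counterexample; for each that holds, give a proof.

The forward direction holds; the converse fails.

Converse. This fails. Under t = F, s = T, the left side is false but the right side is true.

Forward direction. Assume the antecedent. If t is true, ((t ∨ s) & t) ∨ s reduces to true regardless of the other variables. If t is false, the antecedent cannot hold. Either way ((t ∨ s) & t) ∨ s holds.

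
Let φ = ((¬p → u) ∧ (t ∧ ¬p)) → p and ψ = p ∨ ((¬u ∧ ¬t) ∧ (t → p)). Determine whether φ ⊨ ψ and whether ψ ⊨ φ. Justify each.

(⇒) This fails. Under p = F, t = T, u = F, the left side is true but the right side is false.

(⇐) Assume the antecedent. If p is true, ((¬p → u) ∧ (t ∧ ¬p)) → p reduces to true regardless of the other variables. If p is false, the antecedent forces (p = F, t = F, u = F), and ((¬p → u) ∧ (t ∧ ¬p)) → p holds there. Either way ((¬p → u) ∧ (t ∧ ¬p)) → p holds.

Only the converse holds.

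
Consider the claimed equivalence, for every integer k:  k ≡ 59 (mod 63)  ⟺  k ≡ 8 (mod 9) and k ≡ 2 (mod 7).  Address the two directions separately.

(→) This fails: k = 59 gives 59 ≡ 59 (mod 63) but 59 ≡ 5 (mod 9), so the conjunction on the right does not hold.

(←) This fails: k = 44 satisfies both congruences on the right (44 ≡ 8 mod 9 and 44 ≡ 2 mod 7) yet 44 ≡ 44 (mod 63), not 59.

(⇒) fails and (⇐) fails.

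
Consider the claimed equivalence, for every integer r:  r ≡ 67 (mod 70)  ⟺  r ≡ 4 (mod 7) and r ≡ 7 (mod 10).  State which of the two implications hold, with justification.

Both directions hold; the statement is true.

(⟹) Suppose r ≡ 67 (mod 70); write r = 70j + 67. Since 7 ∣ 70, reducing mod 7 gives r ≡ 67 ≡ 4 (mod 7); since 10 ∣ 70, reducing mod 10 gives r ≡ 67 ≡ 7 (mod 10).

(⟸) Conversely, if r ≡ 4 (mod 7) and r ≡ 7 (mod 10), then by the Chinese remainder theorem r ≡ 67 (mod 70). This is exactly r ≡ 67 (mod 70).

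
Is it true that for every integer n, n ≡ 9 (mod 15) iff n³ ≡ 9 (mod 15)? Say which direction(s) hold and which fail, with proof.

Equivalent; both directions hold.

(⟹) Suppose n ≡ 9 (mod 15). Write n = 15j + 9. Then (15j + 9)³ = 3375j³ + 6075j² + 3645j + 729 = 15(225j³ + 405j² + 243j + 48) + 9, so n³ ≡ 9 (mod 15).

(⟸) Conversely, suppose n³ ≡ 9 (mod 15). The only residue r in {0, …, 14} with r³ ≡ 9 (mod 15) is r = 9, so n ≡ 9 (mod 15).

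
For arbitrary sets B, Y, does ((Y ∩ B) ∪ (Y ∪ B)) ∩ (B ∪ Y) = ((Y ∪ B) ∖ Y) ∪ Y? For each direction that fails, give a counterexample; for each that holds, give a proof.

The two sets are equal.

(⊆) Let x ∈ ((Y ∩ B) ∪ (Y ∪ B)) ∩ (B ∪ Y). Then either x ∈ B and x ∉ Y; or x ∈ Y and x ∉ B; or x ∈ B ∩ Y. In each case x ∈ ((Y ∪ B) ∖ Y) ∪ Y, so ((Y ∩ B) ∪ (Y ∪ B)) ∩ (B ∪ Y) ⊆ ((Y ∪ B) ∖ Y) ∪ Y.

(⊇) Let x ∈ ((Y ∪ B) ∖ Y) ∪ Y. Then either x ∈ B and x ∉ Y; or x ∈ Y and x ∉ B; or x ∈ B ∩ Y. In each case x ∈ ((Y ∩ B) ∪ (Y ∪ B)) ∩ (B ∪ Y), so ((Y ∪ B) ∖ Y) ∪ Y ⊆ ((Y ∩ B) ∪ (Y ∪ B)) ∩ (B ∪ Y).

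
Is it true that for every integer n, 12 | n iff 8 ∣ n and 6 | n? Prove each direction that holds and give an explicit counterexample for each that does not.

The forward direction fails; the converse holds.

Forward direction. This fails: take n = 12. Certainly 12 ∣ 12, but 8 ∤ 12.

Converse. Suppose 8 ∣ n and 6 ∣ n. Any common multiple of 8 and 6 is a multiple of their lcm; here lcm(8, 6) = 8·6/gcd(8, 6) = 48/2 = 24, so 24 ∣ n. Since 12 ∣ 24, it follows that 12 ∣ n.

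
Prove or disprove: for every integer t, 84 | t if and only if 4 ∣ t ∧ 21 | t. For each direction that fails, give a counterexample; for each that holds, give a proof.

Both directions hold; the statement is true.

(←) Suppose 4 ∣ t and 21 ∣ t. Any common multiple of 4 and 21 is a multiple of their lcm; here gcd(4, 21) = 1, so lcm(4, 21) = 4·21 = 84, so 84 ∣ t.

(→) If 84 ∣ t, write t = 84q. Since 84 = 21·4, t = 4·(21q), so 4 ∣ t; and since 84 = 4·21, t = 21·(4q), so 21 ∣ t.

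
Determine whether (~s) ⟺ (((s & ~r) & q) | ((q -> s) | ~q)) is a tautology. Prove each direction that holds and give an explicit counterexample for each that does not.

Neither implication holds.

(→) This fails. Under r = F, s = F, q = T, the left side is true but the right side is false.

(←) This fails. Under r = F, s = T, q = F, the left side is false but the right side is true.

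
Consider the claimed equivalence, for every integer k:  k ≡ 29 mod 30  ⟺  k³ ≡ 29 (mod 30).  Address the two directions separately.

Both implications hold.

(←) Suppose k³ ≡ 29 (mod 30). The only residue r in {0, …, 29} with r³ ≡ 29 (mod 30) is r = 29, so k ≡ 29 (mod 30).

(→) Suppose k ≡ 29 mod 30. Write k = 30j + 29. Then (30j + 29)³ = 27000j³ + 78300j² + 75690j + 24389 = 30(900j³ + 2610j² + 2523j + 812) + 29, so k³ ≡ 29 (mod 30).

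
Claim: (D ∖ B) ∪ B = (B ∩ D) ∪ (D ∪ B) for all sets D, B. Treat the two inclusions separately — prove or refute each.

The two sets are equal.

Forward inclusion. Let x ∈ (D ∖ B) ∪ B. Then either x ∈ D and x ∉ B; or x ∈ B and x ∉ D; or x ∈ D ∩ B. In each case x ∈ (B ∩ D) ∪ (D ∪ B), so (D ∖ B) ∪ B ⊆ (B ∩ D) ∪ (D ∪ B).

Reverse inclusion. Let x ∈ (B ∩ D) ∪ (D ∪ B). Then either x ∈ D and x ∉ B; or x ∈ B and x ∉ D; or x ∈ D ∩ B. In each case x ∈ (D ∖ B) ∪ B, so (B ∩ D) ∪ (D ∪ B) ⊆ (D ∖ B) ∪ B.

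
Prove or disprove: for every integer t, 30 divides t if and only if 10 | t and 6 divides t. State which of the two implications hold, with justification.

The biconditional holds.

(⟹) If 30 ∣ t, write t = 30q. Since 30 = 3·10, t = 10·(3q), so 10 ∣ t; and since 30 = 5·6, t = 6·(5q), so 6 ∣ t.

(⟸) Suppose 10 ∣ t and 6 ∣ t. Any common multiple of 10 and 6 is a multiple of their lcm; here lcm(10, 6) = 10·6/gcd(10, 6) = 60/2 = 30, so 30 ∣ t.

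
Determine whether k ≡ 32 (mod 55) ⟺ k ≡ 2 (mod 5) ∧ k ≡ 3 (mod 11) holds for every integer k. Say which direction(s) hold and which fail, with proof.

Forward direction. This fails: k = 32 gives 32 ≡ 32 (mod 55) but 32 ≡ 10 (mod 11), so the conjunction on the right does not hold.

Converse. This fails: k = 47 satisfies both congruences on the right (47 ≡ 2 mod 5 and 47 ≡ 3 mod 11) yet 47 ≡ 47 (mod 55), not 32.

Neither implication holds.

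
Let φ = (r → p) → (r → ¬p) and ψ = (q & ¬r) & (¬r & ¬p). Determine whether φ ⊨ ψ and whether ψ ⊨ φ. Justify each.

(⇒) fails; (⇐) holds.

(⇐) Assume the antecedent. If p is true, the antecedent cannot hold. If p is false, (r → p) → (r → ¬p) reduces to true regardless of the other variables. Either way (r → p) → (r → ¬p) holds.

(⇒) This fails. Under p = F, r = F, q = F, the left side is true but the right side is false.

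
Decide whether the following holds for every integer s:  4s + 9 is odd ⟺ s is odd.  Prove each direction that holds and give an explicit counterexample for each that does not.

(⟹) This fails: take s = 4. Then 4s + 9 = 25, which is odd, yet s = 4 is even, not odd.

(⟸) Suppose s is odd. Since 4 is even, 4s is even for every s, so 4s + 9 has the same parity as 9, which is odd. Hence 4s + 9 is odd.

(⇒) fails; (⇐) holds.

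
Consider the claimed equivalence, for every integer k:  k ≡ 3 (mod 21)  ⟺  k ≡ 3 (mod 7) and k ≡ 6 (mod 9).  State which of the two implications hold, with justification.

Only the converse holds.

[⇒] This fails: k = 3 gives 3 ≡ 3 (mod 21) but 3 ≡ 3 (mod 9), so the conjunction on the right does not hold.

[⇐] Conversely, if k ≡ 3 (mod 7) and k ≡ 6 (mod 9), then by the Chinese remainder theorem k ≡ 24 (mod 63). Since 24 ≡ 3 (mod 21) and 21 ∣ 63, we get k ≡ 3 (mod 21).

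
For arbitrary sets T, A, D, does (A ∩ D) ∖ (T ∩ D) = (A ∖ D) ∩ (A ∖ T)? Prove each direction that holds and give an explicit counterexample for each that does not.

(⊆) This inclusion fails. Take T = ∅, A = {1}, D = {1}; then 1 ∈ (A ∩ D) ∖ (T ∩ D) but 1 ∉ (A ∖ D) ∩ (A ∖ T).

(⊇) This inclusion fails. Take T = ∅, A = {1}, D = ∅; then 1 ∈ (A ∖ D) ∩ (A ∖ T) but 1 ∉ (A ∩ D) ∖ (T ∩ D).

Neither inclusion holds.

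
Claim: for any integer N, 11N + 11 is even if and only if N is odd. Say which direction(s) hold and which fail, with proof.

The biconditional holds.

(→) Suppose 11N + 11 is even. Since 11 is odd, 11N and N have the same parity, so 11N + 11 ≡ N + 11 (mod 2). As 11 is odd, 11N + 11 is even exactly when N is odd. Thus N is odd.

(←) Conversely, suppose N is odd; write N = 2j + 1. Then 11N + 11 = 11·(2j + 1) + 11 = 2·11j + 22, which is even.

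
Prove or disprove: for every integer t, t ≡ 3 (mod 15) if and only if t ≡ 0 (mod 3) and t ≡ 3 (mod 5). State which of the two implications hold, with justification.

[⇐] If t ≡ 0 (mod 3) and t ≡ 3 (mod 5), then by the Chinese remainder theorem t ≡ 3 (mod 15). This is exactly t ≡ 3 (mod 15).

[⇒] Suppose t ≡ 3 (mod 15); write t = 15j + 3. Since 3 ∣ 15, reducing mod 3 gives t ≡ 3 ≡ 0 (mod 3); since 5 ∣ 15, reducing mod 5 gives t ≡ 3 (mod 5).

Both implications hold.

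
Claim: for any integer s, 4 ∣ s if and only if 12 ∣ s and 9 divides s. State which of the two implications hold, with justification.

Only the converse holds.

[⇒] This fails: take s = 4. Certainly 4 ∣ 4, but 12 ∤ 4.

[⇐] Suppose 12 ∣ s and 9 ∣ s. Any common multiple of 12 and 9 is a multiple of their lcm; here lcm(12, 9) = 12·9/gcd(12, 9) = 108/3 = 36, so 36 ∣ s. Since 4 ∣ 36, it follows that 4 ∣ s.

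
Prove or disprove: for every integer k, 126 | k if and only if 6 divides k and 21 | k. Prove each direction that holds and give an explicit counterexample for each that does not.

(⇐) This fails: take k = 42. Both 6 ∣ 42 and 21 ∣ 42, yet 42 is not a multiple of 126 (since 42 = 0·126 + 42), so 126 ∤ 42.

(⇒) If 126 ∣ k, write k = 126q. Since 126 = 21·6, k = 6·(21q), so 6 ∣ k; and since 126 = 6·21, k = 21·(6q), so 21 ∣ k.

The forward direction holds; the converse fails.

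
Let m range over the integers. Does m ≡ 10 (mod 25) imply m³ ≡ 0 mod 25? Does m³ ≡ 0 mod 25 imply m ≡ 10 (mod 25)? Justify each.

(←) This fails: take m = 0. Then 0³ = 0 ≡ 0 (mod 25), yet 0 ≡ 0 (mod 25), not 10.

(→) Suppose m ≡ 10 (mod 25). Write m = 25j + 10. Then (25j + 10)³ = 15625j³ + 18750j² + 7500j + 1000 = 25(625j³ + 750j² + 300j + 40) + 0, so m³ ≡ 0 (mod 25).

Only the forward direction holds.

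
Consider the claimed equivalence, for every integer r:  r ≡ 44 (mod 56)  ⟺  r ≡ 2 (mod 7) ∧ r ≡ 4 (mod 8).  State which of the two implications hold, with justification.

Both directions hold.

(←) If r ≡ 2 (mod 7) and r ≡ 4 (mod 8), then by the Chinese remainder theorem r ≡ 44 (mod 56). This is exactly r ≡ 44 (mod 56).

(→) Suppose r ≡ 44 (mod 56); write r = 56j + 44. Since 7 ∣ 56, reducing mod 7 gives r ≡ 44 ≡ 2 (mod 7); since 8 ∣ 56, reducing mod 8 gives r ≡ 44 ≡ 4 (mod 8).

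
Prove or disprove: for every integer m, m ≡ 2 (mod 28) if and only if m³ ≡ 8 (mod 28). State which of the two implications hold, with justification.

Not equivalent: only (⇒) holds.

(⇒) Suppose m ≡ 2 (mod 28). Write m = 28j + 2. Then (28j + 2)³ = 21952j³ + 4704j² + 336j + 8 = 28(784j³ + 168j² + 12j) + 8, so m³ ≡ 8 (mod 28).

(⇐) This fails: take m = 4. Then 4³ = 64 ≡ 8 (mod 28), yet 4 ≡ 4 (mod 28), not 2.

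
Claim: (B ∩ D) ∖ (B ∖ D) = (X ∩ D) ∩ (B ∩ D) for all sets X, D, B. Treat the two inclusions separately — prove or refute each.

Only the reverse inclusion holds.

(⟸) Let x ∈ (X ∩ D) ∩ (B ∩ D). Then x ∈ X ∩ D ∩ B, from which x ∈ (B ∩ D) ∖ (B ∖ D).

(⟹) This inclusion fails. Take X = ∅, D = {1}, B = {1}; then 1 ∈ (B ∩ D) ∖ (B ∖ D) but 1 ∉ (X ∩ D) ∩ (B ∩ D).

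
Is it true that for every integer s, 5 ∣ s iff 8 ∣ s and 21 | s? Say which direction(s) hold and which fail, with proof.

Both directions fail.

(→) This fails: take s = 5. Certainly 5 ∣ 5, but 8 ∤ 5.

(←) This fails: take s = 168. Both 8 ∣ 168 and 21 ∣ 168, yet 168 is not a multiple of 5 (since 168 = 33·5 + 3), so 5 ∤ 168.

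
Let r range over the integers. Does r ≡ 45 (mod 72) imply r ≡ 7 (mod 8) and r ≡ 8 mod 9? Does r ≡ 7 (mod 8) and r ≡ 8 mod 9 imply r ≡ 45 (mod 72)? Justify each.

Forward direction. This fails: r = 45 gives 45 ≡ 45 (mod 72) but 45 ≡ 5 (mod 8), so the conjunction on the right does not hold.

Converse. This fails: r = 71 satisfies both congruences on the right (71 ≡ 7 mod 8 and 71 ≡ 8 mod 9) yet 71 ≡ 71 (mod 72), not 45.

Neither direction holds.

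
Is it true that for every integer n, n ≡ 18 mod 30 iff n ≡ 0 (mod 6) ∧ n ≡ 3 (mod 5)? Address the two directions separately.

Equivalent; both directions hold.

(⇐) If n ≡ 0 (mod 6) and n ≡ 3 (mod 5), then by the Chinese remainder theorem n ≡ 18 (mod 30). This is exactly n ≡ 18 (mod 30).

(⇒) Suppose n ≡ 18 (mod 30); write n = 30j + 18. Since 6 ∣ 30, reducing mod 6 gives n ≡ 18 ≡ 0 (mod 6); since 5 ∣ 30, reducing mod 5 gives n ≡ 18 ≡ 3 (mod 5).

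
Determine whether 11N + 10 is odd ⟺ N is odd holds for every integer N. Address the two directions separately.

(→) Suppose 11N + 10 is odd. Since 11 is odd, 11N and N have the same parity, so 11N + 10 ≡ N + 10 (mod 2). As 10 is even, 11N + 10 is odd exactly when N is odd. Thus N is odd.

(←) Conversely, suppose N is odd; write N = 2j + 1. Then 11N + 10 = 11·(2j + 1) + 10 = 2·11j + 21, which is odd.

The biconditional holds.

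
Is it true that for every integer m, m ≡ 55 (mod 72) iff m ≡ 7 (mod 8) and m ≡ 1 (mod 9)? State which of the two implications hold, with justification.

Forward direction. Suppose m ≡ 55 (mod 72); write m = 72j + 55. Since 8 ∣ 72, reducing mod 8 gives m ≡ 55 ≡ 7 (mod 8); since 9 ∣ 72, reducing mod 9 gives m ≡ 55 ≡ 1 (mod 9).

Converse. If m ≡ 7 (mod 8) and m ≡ 1 (mod 9), then by the Chinese remainder theorem m ≡ 55 (mod 72). This is exactly m ≡ 55 (mod 72).

Both directions hold; the statement is true.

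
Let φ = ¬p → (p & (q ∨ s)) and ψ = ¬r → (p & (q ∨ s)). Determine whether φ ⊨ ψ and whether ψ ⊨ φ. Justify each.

Both directions fail.

[⇒] This fails. Under q = F, r = F, s = F, p = T, the left side is true but the right side is false.

[⇐] This fails. Under q = F, r = T, s = F, p = F, the left side is false but the right side is true.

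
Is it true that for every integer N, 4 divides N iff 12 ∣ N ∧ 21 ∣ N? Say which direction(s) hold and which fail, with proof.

(⇒) This fails: take N = 4. Certainly 4 ∣ 4, but 12 ∤ 4.

(⇐) Suppose 12 ∣ N and 21 ∣ N. Any common multiple of 12 and 21 is a multiple of their lcm; here lcm(12, 21) = 12·21/gcd(12, 21) = 252/3 = 84, so 84 ∣ N. Since 4 ∣ 84, it follows that 4 ∣ N.

The forward direction fails; the converse holds.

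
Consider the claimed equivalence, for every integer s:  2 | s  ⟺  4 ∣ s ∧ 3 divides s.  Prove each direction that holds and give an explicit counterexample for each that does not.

(→) This fails: take s = 2. Certainly 2 ∣ 2, but 4 ∤ 2.

(←) Suppose 4 ∣ s and 3 ∣ s. Any common multiple of 4 and 3 is a multiple of their lcm; here gcd(4, 3) = 1, so lcm(4, 3) = 4·3 = 12, so 12 ∣ s. Since 2 ∣ 12, it follows that 2 ∣ s.

Not equivalent: only (⇐) holds.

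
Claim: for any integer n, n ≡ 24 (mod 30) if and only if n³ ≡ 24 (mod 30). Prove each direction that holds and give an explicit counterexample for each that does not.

[⇒] Suppose n ≡ 24 (mod 30). Write n = 30j + 24. Then (30j + 24)³ = 27000j³ + 64800j² + 51840j + 13824 = 30(900j³ + 2160j² + 1728j + 460) + 24, so n³ ≡ 24 (mod 30).

[⇐] Conversely, suppose n³ ≡ 24 (mod 30). The only residue r in {0, …, 29} with r³ ≡ 24 (mod 30) is r = 24, so n ≡ 24 (mod 30).

Both directions hold.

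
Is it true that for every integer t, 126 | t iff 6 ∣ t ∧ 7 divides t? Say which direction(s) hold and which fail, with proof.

Not equivalent: only (⇒) holds.

(→) If 126 ∣ t, write t = 126q. Since 126 = 21·6, t = 6·(21q), so 6 ∣ t; and since 126 = 18·7, t = 7·(18q), so 7 ∣ t.

(←) This fails: take t = 42. Both 6 ∣ 42 and 7 ∣ 42, yet 42 is not a multiple of 126 (since 42 = 0·126 + 42), so 126 ∤ 42.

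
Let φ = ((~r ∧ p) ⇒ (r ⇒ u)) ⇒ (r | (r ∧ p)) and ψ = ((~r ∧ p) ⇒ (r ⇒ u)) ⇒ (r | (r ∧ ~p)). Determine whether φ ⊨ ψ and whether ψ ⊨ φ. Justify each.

Converse. Assume the antecedent. If p is true, the antecedent forces (p = T, r = T, u = F) or (p = T, r = T, u = T), and the consequent holds there. If p is false, the antecedent forces (p = F, r = T, u = F) or (p = F, r = T, u = T), and the consequent holds there. Either way the consequent holds.

Forward direction. Assume the antecedent. If p is true, the antecedent forces (p = T, r = T, u = F) or (p = T, r = T, u = T), and the consequent holds there. If p is false, the antecedent forces (p = F, r = T, u = F) or (p = F, r = T, u = T), and the consequent holds there. Either way the consequent holds.

Both implications hold.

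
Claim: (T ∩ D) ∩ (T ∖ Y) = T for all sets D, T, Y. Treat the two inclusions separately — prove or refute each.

(⊆) holds; (⊇) fails.

Forward inclusion. Let x ∈ (T ∩ D) ∩ (T ∖ Y). Then x ∈ D ∩ T and x ∉ Y, from which x ∈ T.

Reverse inclusion. This inclusion fails. Take D = ∅, T = {1}, Y = ∅; then 1 ∈ T but 1 ∉ (T ∩ D) ∩ (T ∖ Y).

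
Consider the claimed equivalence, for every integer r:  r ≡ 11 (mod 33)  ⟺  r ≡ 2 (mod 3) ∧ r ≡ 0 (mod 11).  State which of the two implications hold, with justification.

Both implications hold.

(→) Suppose r ≡ 11 (mod 33); write r = 33j + 11. Since 3 ∣ 33, reducing mod 3 gives r ≡ 11 ≡ 2 (mod 3); since 11 ∣ 33, reducing mod 11 gives r ≡ 11 ≡ 0 (mod 11).

(←) Conversely, if r ≡ 2 (mod 3) and r ≡ 0 (mod 11), then by the Chinese remainder theorem r ≡ 11 (mod 33). This is exactly r ≡ 11 (mod 33).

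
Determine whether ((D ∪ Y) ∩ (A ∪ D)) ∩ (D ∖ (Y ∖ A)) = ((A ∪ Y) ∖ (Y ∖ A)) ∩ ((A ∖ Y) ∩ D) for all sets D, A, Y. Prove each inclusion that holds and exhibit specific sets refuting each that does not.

(⊆) fails; (⊇) holds.

Reverse inclusion. Let x ∈ ((A ∪ Y) ∖ (Y ∖ A)) ∩ ((A ∖ Y) ∩ D). Then x ∈ D ∩ A and x ∉ Y, from which x ∈ ((D ∪ Y) ∩ (A ∪ D)) ∩ (D ∖ (Y ∖ A)).

Forward inclusion. This inclusion fails. Take D = {1}, A = ∅, Y = ∅; then 1 ∈ ((D ∪ Y) ∩ (A ∪ D)) ∩ (D ∖ (Y ∖ A)) but 1 ∉ ((A ∪ Y) ∖ (Y ∖ A)) ∩ ((A ∖ Y) ∩ D).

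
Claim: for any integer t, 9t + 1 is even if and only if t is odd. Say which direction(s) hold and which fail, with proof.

The biconditional holds.

[⇒] Suppose 9t + 1 is even. Since 9 is odd, 9t and t have the same parity, so 9t + 1 ≡ t + 1 (mod 2). As 1 is odd, 9t + 1 is even exactly when t is odd. Thus t is odd.

[⇐] Conversely, suppose t is odd; write t = 2j + 1. Then 9t + 1 = 9·(2j + 1) + 1 = 2·9j + 10, which is even.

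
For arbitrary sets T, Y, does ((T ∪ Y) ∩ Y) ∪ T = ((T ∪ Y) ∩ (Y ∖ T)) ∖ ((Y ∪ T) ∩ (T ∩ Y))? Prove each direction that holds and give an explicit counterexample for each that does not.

(⊆) fails; (⊇) holds.

Forward inclusion. This inclusion fails. Take T = {1}, Y = ∅; then 1 ∈ ((T ∪ Y) ∩ Y) ∪ T but 1 ∉ ((T ∪ Y) ∩ (Y ∖ T)) ∖ ((Y ∪ T) ∩ (T ∩ Y)).

Reverse inclusion. Let x ∈ ((T ∪ Y) ∩ (Y ∖ T)) ∖ ((Y ∪ T) ∩ (T ∩ Y)). Then x ∈ Y and x ∉ T, from which x ∈ ((T ∪ Y) ∩ Y) ∪ T.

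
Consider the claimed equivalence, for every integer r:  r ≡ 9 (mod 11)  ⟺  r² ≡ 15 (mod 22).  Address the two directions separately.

(⇒) fails and (⇐) fails.

(⇒) This fails: take r = 20. Then 20 ≡ 9 (mod 11), but 20² = 400 ≡ 4 (mod 22), not 15.

(⇐) This fails: take r = 13. Then 13² = 169 ≡ 15 (mod 22), yet 13 ≡ 2 (mod 11), not 9.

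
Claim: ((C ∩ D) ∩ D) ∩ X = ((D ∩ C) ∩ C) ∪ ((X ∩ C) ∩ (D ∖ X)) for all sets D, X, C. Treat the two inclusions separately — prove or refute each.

Forward inclusion. Let x ∈ ((C ∩ D) ∩ D) ∩ X. Then x ∈ D ∩ X ∩ C, from which x ∈ ((D ∩ C) ∩ C) ∪ ((X ∩ C) ∩ (D ∖ X)).

Reverse inclusion. This inclusion fails. Take D = {1}, X = ∅, C = {1}; then 1 ∈ ((D ∩ C) ∩ C) ∪ ((X ∩ C) ∩ (D ∖ X)) but 1 ∉ ((C ∩ D) ∩ D) ∩ X.

Only the forward inclusion holds.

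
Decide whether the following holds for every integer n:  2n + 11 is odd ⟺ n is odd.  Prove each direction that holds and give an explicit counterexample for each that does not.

[⇒] This fails: take n = 2. Then 2n + 11 = 15, which is odd, yet n = 2 is even, not odd.

[⇐] Suppose n is odd. Since 2 is even, 2n is even for every n, so 2n + 11 has the same parity as 11, which is odd. Hence 2n + 11 is odd.

(⇒) fails; (⇐) holds.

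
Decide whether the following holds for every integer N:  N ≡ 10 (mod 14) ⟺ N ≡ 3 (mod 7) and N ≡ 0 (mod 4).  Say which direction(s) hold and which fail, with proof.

Only the reverse direction holds.

Forward direction. This fails: N = 10 gives 10 ≡ 10 (mod 14) but 10 ≡ 2 (mod 4), so the conjunction on the right does not hold.

Converse. If N ≡ 3 (mod 7) and N ≡ 0 (mod 4), then by the Chinese remainder theorem N ≡ 24 (mod 28). Since 24 ≡ 10 (mod 14) and 14 ∣ 28, we get N ≡ 10 (mod 14).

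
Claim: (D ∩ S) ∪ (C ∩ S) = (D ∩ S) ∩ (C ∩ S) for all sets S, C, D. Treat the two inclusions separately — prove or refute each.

Forward inclusion. This inclusion fails. Take S = {1}, C = {1}, D = ∅; then 1 ∈ (D ∩ S) ∪ (C ∩ S) but 1 ∉ (D ∩ S) ∩ (C ∩ S).

Reverse inclusion. Let x ∈ (D ∩ S) ∩ (C ∩ S). Then x ∈ S ∩ C ∩ D, from which x ∈ (D ∩ S) ∪ (C ∩ S).

(⊆) fails; (⊇) holds.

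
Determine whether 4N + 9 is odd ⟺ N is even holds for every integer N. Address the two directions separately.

Not equivalent: only (⇐) holds.

[⇒] This fails: take N = 7. Then 4N + 9 = 37, which is odd, yet N = 7 is odd, not even.

[⇐] Suppose N is even. Since 4 is even, 4N is even for every N, so 4N + 9 has the same parity as 9, which is odd. Hence 4N + 9 is odd.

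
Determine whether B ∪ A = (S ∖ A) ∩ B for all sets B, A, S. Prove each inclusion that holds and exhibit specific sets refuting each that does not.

(⊆) fails; (⊇) holds.

(⟹) This inclusion fails. Take B = {1}, A = ∅, S = ∅; then 1 ∈ B ∪ A but 1 ∉ (S ∖ A) ∩ B.

(⟸) Let x ∈ (S ∖ A) ∩ B. Then x ∈ B ∩ S and x ∉ A, from which x ∈ B ∪ A.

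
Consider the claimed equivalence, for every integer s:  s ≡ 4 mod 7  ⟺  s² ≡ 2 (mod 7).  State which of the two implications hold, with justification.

Forward direction. Suppose s ≡ 4 mod 7. Write s = 7j + 4. Then (7j + 4)² = 49j² + 56j + 16 = 7(7j² + 8j + 2) + 2, so s² ≡ 2 (mod 7).

Converse. This fails: take s = 3. Then 3² = 9 ≡ 2 (mod 7), yet 3 ≡ 3 (mod 7), not 4.

Not equivalent: only (⇒) holds.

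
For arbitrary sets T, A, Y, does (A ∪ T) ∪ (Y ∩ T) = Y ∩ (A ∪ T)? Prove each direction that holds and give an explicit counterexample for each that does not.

Reverse inclusion. Let x ∈ Y ∩ (A ∪ T). Then either x ∈ T ∩ Y and x ∉ A; or x ∈ A ∩ Y and x ∉ T; or x ∈ T ∩ A ∩ Y. In each case x ∈ (A ∪ T) ∪ (Y ∩ T), so Y ∩ (A ∪ T) ⊆ (A ∪ T) ∪ (Y ∩ T).

Forward inclusion. This inclusion fails. Take T = {1}, A = ∅, Y = ∅; then 1 ∈ (A ∪ T) ∪ (Y ∩ T) but 1 ∉ Y ∩ (A ∪ T).

(⊆) fails; (⊇) holds.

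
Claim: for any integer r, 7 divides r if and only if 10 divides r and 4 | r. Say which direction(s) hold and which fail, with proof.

(→) This fails: take r = 7. Certainly 7 ∣ 7, but 10 ∤ 7.

(←) This fails: take r = 20. Both 10 ∣ 20 and 4 ∣ 20, yet 20 is not a multiple of 7 (since 20 = 2·7 + 6), so 7 ∤ 20.

Both directions fail.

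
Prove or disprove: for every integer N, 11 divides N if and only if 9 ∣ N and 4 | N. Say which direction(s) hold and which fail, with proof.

(→) This fails: take N = 11. Certainly 11 ∣ 11, but 9 ∤ 11.

(←) This fails: take N = 36. Both 9 ∣ 36 and 4 ∣ 36, yet 36 is not a multiple of 11 (since 36 = 3·11 + 3), so 11 ∤ 36.

(⇒) fails and (⇐) fails.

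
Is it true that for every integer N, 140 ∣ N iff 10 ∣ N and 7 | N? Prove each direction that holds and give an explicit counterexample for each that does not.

Only the forward direction holds.

(⇒) If 140 ∣ N, write N = 140q. Since 140 = 14·10, N = 10·(14q), so 10 ∣ N; and since 140 = 20·7, N = 7·(20q), so 7 ∣ N.

(⇐) This fails: take N = 70. Both 10 ∣ 70 and 7 ∣ 70, yet 70 is not a multiple of 140 (since 70 = 0·140 + 70), so 140 ∤ 70.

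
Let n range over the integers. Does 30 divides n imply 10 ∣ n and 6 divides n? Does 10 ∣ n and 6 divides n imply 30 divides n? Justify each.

[⇒] If 30 ∣ n, write n = 30q. Since 30 = 3·10, n = 10·(3q), so 10 ∣ n; and since 30 = 5·6, n = 6·(5q), so 6 ∣ n.

[⇐] Suppose 10 ∣ n and 6 ∣ n. Any common multiple of 10 and 6 is a multiple of their lcm; here lcm(10, 6) = 10·6/gcd(10, 6) = 60/2 = 30, so 30 ∣ n.

The biconditional holds.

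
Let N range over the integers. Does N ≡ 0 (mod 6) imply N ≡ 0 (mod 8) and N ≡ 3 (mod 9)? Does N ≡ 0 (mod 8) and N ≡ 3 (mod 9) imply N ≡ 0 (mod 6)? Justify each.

(→) This fails: N = 0 gives 0 ≡ 0 (mod 6) but 0 ≡ 0 (mod 9), so the conjunction on the right does not hold.

(←) Conversely, if N ≡ 0 (mod 8) and N ≡ 3 (mod 9), then by the Chinese remainder theorem N ≡ 48 (mod 72). Since 48 ≡ 0 (mod 6) and 6 ∣ 72, we get N ≡ 0 (mod 6).

Not equivalent: only (⇐) holds.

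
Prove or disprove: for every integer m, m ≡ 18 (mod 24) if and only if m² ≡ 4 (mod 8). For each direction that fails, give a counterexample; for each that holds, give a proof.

Forward direction. Suppose m ≡ 18 (mod 24). Then m² ≡ 18² = 324 (mod 24), and since 8 ∣ 24, also m² ≡ 4 (mod 8).

Converse. This fails: take m = 2. Then 2² = 4 ≡ 4 (mod 8), yet 2 ≡ 2 (mod 24), not 18.

Only the forward direction holds.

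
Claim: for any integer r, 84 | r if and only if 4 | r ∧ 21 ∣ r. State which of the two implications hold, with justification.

(⇒) If 84 ∣ r, write r = 84q. Since 84 = 21·4, r = 4·(21q), so 4 ∣ r; and since 84 = 4·21, r = 21·(4q), so 21 ∣ r.

(⇐) Suppose 4 ∣ r and 21 ∣ r. Any common multiple of 4 and 21 is a multiple of their lcm; here gcd(4, 21) = 1, so lcm(4, 21) = 4·21 = 84, so 84 ∣ r.

Both directions hold; the statement is true.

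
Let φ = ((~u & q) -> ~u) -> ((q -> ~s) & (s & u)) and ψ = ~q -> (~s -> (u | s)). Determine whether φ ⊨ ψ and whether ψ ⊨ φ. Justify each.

Forward direction. Assume the antecedent. If q is true, the antecedent cannot hold. If q is false, the antecedent forces (q = F, s = T, u = T), and ~q -> (~s -> (u | s)) holds there. Either way ~q -> (~s -> (u | s)) holds.

Converse. This fails. Under q = T, s = F, u = F, the left side is false but the right side is true.

Only the forward direction holds.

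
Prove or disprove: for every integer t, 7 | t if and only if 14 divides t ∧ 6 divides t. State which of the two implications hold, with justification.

(⟹) This fails: take t = 7. Certainly 7 ∣ 7, but 14 ∤ 7.

(⟸) Suppose 14 ∣ t and 6 ∣ t. Any common multiple of 14 and 6 is a multiple of their lcm; here lcm(14, 6) = 14·6/gcd(14, 6) = 84/2 = 42, so 42 ∣ t. Since 7 ∣ 42, it follows that 7 ∣ t.

Not equivalent: only (⇐) holds.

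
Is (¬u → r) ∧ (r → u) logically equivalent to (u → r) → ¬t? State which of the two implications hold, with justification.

Neither direction holds.

[⇒] This fails. Under t = T, r = T, u = T, the left side is true but the right side is false.

[⇐] This fails. Under t = F, r = F, u = F, the left side is false but the right side is true.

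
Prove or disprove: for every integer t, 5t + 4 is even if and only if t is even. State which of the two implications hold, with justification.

Equivalent; both directions hold.

(→) Suppose 5t + 4 is even. Since 5 is odd, 5t and t have the same parity, so 5t + 4 ≡ t + 4 (mod 2). As 4 is even, 5t + 4 is even exactly when t is even. Thus t is even.

(←) Conversely, suppose t is even; write t = 2j. Then 5t + 4 = 5·(2j) + 4 = 2·5j + 4, which is even.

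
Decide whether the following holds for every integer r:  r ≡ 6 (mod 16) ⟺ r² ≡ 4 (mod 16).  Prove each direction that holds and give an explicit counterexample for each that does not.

(⟹) Suppose r ≡ 6 (mod 16). Write r = 16j + 6. Then (16j + 6)² = 256j² + 192j + 36 = 16(16j² + 12j + 2) + 4, so r² ≡ 4 (mod 16).

(⟸) This fails: take r = 2. Then 2² = 4 ≡ 4 (mod 16), yet 2 ≡ 2 (mod 16), not 6.

(⇒) holds; (⇐) fails.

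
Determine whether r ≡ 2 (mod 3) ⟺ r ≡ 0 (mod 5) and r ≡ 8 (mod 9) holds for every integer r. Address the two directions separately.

Forward direction. This fails: r = 32 gives 32 ≡ 2 (mod 3) but 32 ≡ 2 (mod 5), so the conjunction on the right does not hold.

Converse. If r ≡ 0 (mod 5) and r ≡ 8 (mod 9), then by the Chinese remainder theorem r ≡ 35 (mod 45). Since 35 ≡ 2 (mod 3) and 3 ∣ 45, we get r ≡ 2 (mod 3).

Not equivalent: only (⇐) holds.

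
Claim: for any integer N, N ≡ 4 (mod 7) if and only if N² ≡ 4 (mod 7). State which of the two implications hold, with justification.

[⇒] This fails: take N = 4. Then 4 ≡ 4 (mod 7), but 4² = 16 ≡ 2 (mod 7), not 4.

[⇐] This fails: take N = 2. Then 2² = 4 ≡ 4 (mod 7), yet 2 ≡ 2 (mod 7), not 4.

Neither direction holds.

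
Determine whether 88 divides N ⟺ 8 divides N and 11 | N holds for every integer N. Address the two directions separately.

[⇐] Suppose 8 ∣ N and 11 ∣ N. Any common multiple of 8 and 11 is a multiple of their lcm; here gcd(8, 11) = 1, so lcm(8, 11) = 8·11 = 88, so 88 ∣ N.

[⇒] If 88 ∣ N, write N = 88q. Since 88 = 11·8, N = 8·(11q), so 8 ∣ N; and since 88 = 8·11, N = 11·(8q), so 11 ∣ N.

Both implications hold.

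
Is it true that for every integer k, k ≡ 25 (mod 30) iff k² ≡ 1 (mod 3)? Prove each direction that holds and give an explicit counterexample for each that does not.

[⇐] This fails: take k = 1. Then 1² = 1 ≡ 1 (mod 3), yet 1 ≡ 1 (mod 30), not 25.

[⇒] Suppose k ≡ 25 (mod 30). Then k² ≡ 25² = 625 (mod 30), and since 3 ∣ 30, also k² ≡ 1 (mod 3).

Only the forward direction holds.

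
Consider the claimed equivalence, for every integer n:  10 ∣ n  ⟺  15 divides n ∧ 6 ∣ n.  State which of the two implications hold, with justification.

(⇒) fails; (⇐) holds.

Forward direction. This fails: take n = 10. Certainly 10 ∣ 10, but 15 ∤ 10.

Converse. Suppose 15 ∣ n and 6 ∣ n. Any common multiple of 15 and 6 is a multiple of their lcm; here lcm(15, 6) = 15·6/gcd(15, 6) = 90/3 = 30, so 30 ∣ n. Since 10 ∣ 30, it follows that 10 ∣ n.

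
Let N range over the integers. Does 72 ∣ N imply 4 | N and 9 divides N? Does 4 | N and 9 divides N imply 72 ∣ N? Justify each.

Only the forward implication holds.

Forward direction. If 72 ∣ N, write N = 72q. Since 72 = 18·4, N = 4·(18q), so 4 ∣ N; and since 72 = 8·9, N = 9·(8q), so 9 ∣ N.

Converse. This fails: take N = 36. Both 4 ∣ 36 and 9 ∣ 36, yet 36 is not a multiple of 72 (since 36 = 0·72 + 36), so 72 ∤ 36.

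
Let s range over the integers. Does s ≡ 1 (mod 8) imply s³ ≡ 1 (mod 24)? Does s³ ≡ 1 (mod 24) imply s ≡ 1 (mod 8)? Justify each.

Only the converse holds.

(⟸) The residues r modulo 24 with r³ ≡ 1 (mod 24) are exactly {1}, and each is ≡ 1 (mod 8).

(⟹) This fails: take s = 9. Then 9 ≡ 1 (mod 8), but 9³ = 729 ≡ 9 (mod 24), not 1.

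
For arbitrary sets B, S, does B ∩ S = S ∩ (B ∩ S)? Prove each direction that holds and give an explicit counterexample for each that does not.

The two sets are equal.

(⊆) Let x ∈ B ∩ S. Then x ∈ B ∩ S, from which x ∈ S ∩ (B ∩ S).

(⊇) Let x ∈ S ∩ (B ∩ S). Then x ∈ B ∩ S, from which x ∈ B ∩ S.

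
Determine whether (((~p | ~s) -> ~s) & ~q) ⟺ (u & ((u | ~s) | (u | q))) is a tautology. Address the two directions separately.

Both directions fail.

(⟹) This fails. Under p = F, u = F, q = F, s = F, the left side is true but the right side is false.

(⟸) This fails. Under p = F, u = T, q = T, s = F, the left side is false but the right side is true.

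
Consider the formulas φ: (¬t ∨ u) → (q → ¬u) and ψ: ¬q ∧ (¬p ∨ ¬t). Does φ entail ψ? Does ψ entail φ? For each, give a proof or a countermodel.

(⟹) This fails. Under q = T, u = F, p = F, t = F, the left side is true but the right side is false.

(⟸) Assume the antecedent. If q is true, the antecedent cannot hold. If q is false, (¬t ∨ u) → (q → ¬u) reduces to true regardless of the other variables. Either way (¬t ∨ u) → (q → ¬u) holds.

Not equivalent: only (⇐) holds.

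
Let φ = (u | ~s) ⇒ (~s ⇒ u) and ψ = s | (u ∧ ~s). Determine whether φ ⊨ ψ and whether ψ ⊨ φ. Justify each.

Both directions hold.

[⇒] Assume the antecedent. If s is true, s | (u ∧ ~s) reduces to true regardless of the other variables. If s is false, the antecedent forces (s = F, u = T), and s | (u ∧ ~s) holds there. Either way s | (u ∧ ~s) holds.

[⇐] Assume the antecedent. If s is true, (u | ~s) ⇒ (~s ⇒ u) reduces to true regardless of the other variables. If s is false, the antecedent forces (s = F, u = T), and (u | ~s) ⇒ (~s ⇒ u) holds there. Either way (u | ~s) ⇒ (~s ⇒ u) holds.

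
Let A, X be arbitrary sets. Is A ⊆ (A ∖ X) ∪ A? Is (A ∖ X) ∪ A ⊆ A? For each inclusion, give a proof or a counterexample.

(⊆) Let x ∈ A. Then either x ∈ A and x ∉ X; or x ∈ A ∩ X. In each case x ∈ (A ∖ X) ∪ A, so A ⊆ (A ∖ X) ∪ A.

(⊇) Let x ∈ (A ∖ X) ∪ A. Then either x ∈ A and x ∉ X; or x ∈ A ∩ X. In each case x ∈ A, so (A ∖ X) ∪ A ⊆ A.

The two sets are equal.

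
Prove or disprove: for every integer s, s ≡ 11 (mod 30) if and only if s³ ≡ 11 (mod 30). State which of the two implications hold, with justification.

(→) Suppose s ≡ 11 (mod 30). Write s = 30j + 11. Then (30j + 11)³ = 27000j³ + 29700j² + 10890j + 1331 = 30(900j³ + 990j² + 363j + 44) + 11, so s³ ≡ 11 (mod 30).

(←) Conversely, suppose s³ ≡ 11 (mod 30). The only residue r in {0, …, 29} with r³ ≡ 11 (mod 30) is r = 11, so s ≡ 11 (mod 30).

The biconditional holds.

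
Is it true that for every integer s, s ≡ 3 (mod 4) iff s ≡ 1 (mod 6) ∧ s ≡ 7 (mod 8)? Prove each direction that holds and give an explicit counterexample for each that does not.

(⇐) If s ≡ 1 (mod 6) and s ≡ 7 (mod 8), then by the Chinese remainder theorem s ≡ 7 (mod 24). Since 7 ≡ 3 (mod 4) and 4 ∣ 24, we get s ≡ 3 (mod 4).

(⇒) This fails: s = 3 gives 3 ≡ 3 (mod 4) but 3 ≡ 3 (mod 6), so the conjunction on the right does not hold.

(⇒) fails; (⇐) holds.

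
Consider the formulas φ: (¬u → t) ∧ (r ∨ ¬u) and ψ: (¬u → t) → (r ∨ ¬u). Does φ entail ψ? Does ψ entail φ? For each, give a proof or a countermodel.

(⇒) Assume the antecedent. If u is true, the antecedent forces (u = T, r = T, t = F) or (u = T, r = T, t = T), and (¬u → t) → (r ∨ ¬u) holds there. If u is false, (¬u → t) → (r ∨ ¬u) reduces to true regardless of the other variables. Either way (¬u → t) → (r ∨ ¬u) holds.

(⇐) This fails. Under u = F, r = F, t = F, the left side is false but the right side is true.

Only the forward implication holds.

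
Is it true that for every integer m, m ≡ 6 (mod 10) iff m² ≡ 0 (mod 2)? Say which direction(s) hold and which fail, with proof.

Converse. This fails: take m = 0. Then 0² = 0 ≡ 0 (mod 2), yet 0 ≡ 0 (mod 10), not 6.

Forward direction. Suppose m ≡ 6 (mod 10). Then m² ≡ 6² = 36 (mod 10), and since 2 ∣ 10, also m² ≡ 0 (mod 2).

(⇒) holds; (⇐) fails.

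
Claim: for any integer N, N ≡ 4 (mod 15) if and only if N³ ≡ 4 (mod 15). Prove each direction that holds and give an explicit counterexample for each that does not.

Both directions hold.

(⟸) Suppose N³ ≡ 4 (mod 15). The only residue r in {0, …, 14} with r³ ≡ 4 (mod 15) is r = 4, so N ≡ 4 (mod 15).

(⟹) Suppose N ≡ 4 (mod 15). Write N = 15j + 4. Then (15j + 4)³ = 3375j³ + 2700j² + 720j + 64 = 15(225j³ + 180j² + 48j + 4) + 4, so N³ ≡ 4 (mod 15).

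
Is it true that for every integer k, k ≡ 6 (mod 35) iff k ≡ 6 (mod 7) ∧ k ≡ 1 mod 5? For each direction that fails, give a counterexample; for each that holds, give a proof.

Both directions hold.

(⟸) If k ≡ 6 (mod 7) and k ≡ 1 (mod 5), then by the Chinese remainder theorem k ≡ 6 (mod 35). This is exactly k ≡ 6 (mod 35).

(⟹) Suppose k ≡ 6 (mod 35); write k = 35j + 6. Since 7 ∣ 35, reducing mod 7 gives k ≡ 6 (mod 7); since 5 ∣ 35, reducing mod 5 gives k ≡ 6 ≡ 1 (mod 5).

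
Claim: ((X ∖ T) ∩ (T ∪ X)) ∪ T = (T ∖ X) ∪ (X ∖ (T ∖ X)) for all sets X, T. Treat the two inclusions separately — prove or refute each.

Forward inclusion. Let x ∈ ((X ∖ T) ∩ (T ∪ X)) ∪ T. Then either x ∈ X and x ∉ T; or x ∈ T and x ∉ X; or x ∈ X ∩ T. In each case x ∈ (T ∖ X) ∪ (X ∖ (T ∖ X)), so ((X ∖ T) ∩ (T ∪ X)) ∪ T ⊆ (T ∖ X) ∪ (X ∖ (T ∖ X)).

Reverse inclusion. Let x ∈ (T ∖ X) ∪ (X ∖ (T ∖ X)). Then either x ∈ X and x ∉ T; or x ∈ T and x ∉ X; or x ∈ X ∩ T. In each case x ∈ ((X ∖ T) ∩ (T ∪ X)) ∪ T, so (T ∖ X) ∪ (X ∖ (T ∖ X)) ⊆ ((X ∖ T) ∩ (T ∪ X)) ∪ T.

Both inclusions hold.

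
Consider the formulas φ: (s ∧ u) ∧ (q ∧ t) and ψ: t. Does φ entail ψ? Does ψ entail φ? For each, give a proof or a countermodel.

(⇒) Assume the antecedent. If s is true, the antecedent forces (s = T, q = T, t = T, u = T), and t holds there. If s is false, the antecedent cannot hold. Either way t holds.

(⇐) This fails. Under s = F, q = F, t = T, u = F, the left side is false but the right side is true.

Only the forward implication holds.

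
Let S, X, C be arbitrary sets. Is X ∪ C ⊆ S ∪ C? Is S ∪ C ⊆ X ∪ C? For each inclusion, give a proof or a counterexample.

(⟹) This inclusion fails. Take S = ∅, X = {1}, C = ∅; then 1 ∈ X ∪ C but 1 ∉ S ∪ C.

(⟸) This inclusion fails. Take S = {1}, X = ∅, C = ∅; then 1 ∈ S ∪ C but 1 ∉ X ∪ C.

(⊆) fails and (⊇) fails.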